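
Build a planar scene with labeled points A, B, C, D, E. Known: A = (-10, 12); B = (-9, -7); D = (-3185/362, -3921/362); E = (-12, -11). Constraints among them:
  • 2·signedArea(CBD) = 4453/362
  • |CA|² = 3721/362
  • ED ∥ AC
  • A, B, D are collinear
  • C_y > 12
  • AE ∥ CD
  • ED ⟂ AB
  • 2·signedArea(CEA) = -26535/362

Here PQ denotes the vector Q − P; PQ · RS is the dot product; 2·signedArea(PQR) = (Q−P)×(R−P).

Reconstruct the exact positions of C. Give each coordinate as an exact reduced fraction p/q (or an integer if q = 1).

C = (-2461/362, 4405/362)

1. C_x = -2461/362  [AE ∥ CD ∩ ED ∥ AC]
2. C_y = 4405/362  [AE ∥ CD ∩ ED ∥ AC]
   → C = (-2461/362, 4405/362)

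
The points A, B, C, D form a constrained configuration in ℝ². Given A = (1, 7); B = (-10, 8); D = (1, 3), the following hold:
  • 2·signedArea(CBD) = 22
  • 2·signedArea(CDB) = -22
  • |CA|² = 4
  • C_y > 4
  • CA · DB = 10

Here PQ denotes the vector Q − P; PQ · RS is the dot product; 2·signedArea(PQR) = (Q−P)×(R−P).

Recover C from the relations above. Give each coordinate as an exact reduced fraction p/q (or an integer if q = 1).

1. C_x = 1  [2·signedArea(CBD) = 22 ∩ CA · DB = 10]
2. C_y = 5  [2·signedArea(CBD) = 22 ∩ CA · DB = 10]
   → C = (1, 5)

C = (1, 5)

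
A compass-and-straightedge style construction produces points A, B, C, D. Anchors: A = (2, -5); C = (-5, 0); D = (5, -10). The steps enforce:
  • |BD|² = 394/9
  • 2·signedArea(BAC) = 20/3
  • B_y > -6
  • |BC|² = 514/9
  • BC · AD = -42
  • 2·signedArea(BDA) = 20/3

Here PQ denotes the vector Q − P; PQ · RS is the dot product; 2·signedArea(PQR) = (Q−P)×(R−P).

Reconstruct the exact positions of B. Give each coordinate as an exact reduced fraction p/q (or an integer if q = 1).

B = (2/3, -5)

1. B_x = 2/3  [2·signedArea(BAC) = 20/3 ∩ 2·signedArea(BDA) = 20/3]
2. B_y = -5  [2·signedArea(BAC) = 20/3 ∩ 2·signedArea(BDA) = 20/3]
   → B = (2/3, -5)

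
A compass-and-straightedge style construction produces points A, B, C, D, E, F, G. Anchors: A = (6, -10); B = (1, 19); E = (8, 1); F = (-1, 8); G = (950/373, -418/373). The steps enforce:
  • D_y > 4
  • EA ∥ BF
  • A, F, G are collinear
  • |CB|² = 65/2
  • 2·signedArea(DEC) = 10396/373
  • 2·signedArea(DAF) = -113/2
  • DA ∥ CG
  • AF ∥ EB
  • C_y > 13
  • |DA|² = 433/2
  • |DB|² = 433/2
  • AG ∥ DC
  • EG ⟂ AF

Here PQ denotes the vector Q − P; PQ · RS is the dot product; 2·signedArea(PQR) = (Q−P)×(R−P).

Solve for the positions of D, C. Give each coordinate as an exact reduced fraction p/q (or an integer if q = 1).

1. D_x = 7/2  [line -18·x + -7·y + 189/2 = 0 ∩ |DA|² = 433/2]
2. D_y = 9/2  [line -18·x + -7·y + 189/2 = 0 ∩ |DA|² = 433/2]
   → D = (7/2, 9/2)
3. C_x = 35/746  [2·signedArea(DEC) = 10396/373 ∩ DA ∥ CG]
4. C_y = 9981/746  [2·signedArea(DEC) = 10396/373 ∩ DA ∥ CG]
   → C = (35/746, 9981/746)

C = (35/746, 9981/746)
D = (7/2, 9/2)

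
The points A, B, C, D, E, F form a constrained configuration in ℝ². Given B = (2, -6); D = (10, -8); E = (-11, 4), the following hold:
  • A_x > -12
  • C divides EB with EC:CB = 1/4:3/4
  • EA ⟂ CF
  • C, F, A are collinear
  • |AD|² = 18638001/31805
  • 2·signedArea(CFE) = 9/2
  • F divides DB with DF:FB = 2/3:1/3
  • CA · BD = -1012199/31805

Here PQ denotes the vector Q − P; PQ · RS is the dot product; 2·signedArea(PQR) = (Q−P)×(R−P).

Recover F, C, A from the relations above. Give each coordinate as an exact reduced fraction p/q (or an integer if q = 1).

A = (-355147/31805, 119174/31805)
C = (-31/4, 3/2)
F = (14/3, -20/3)

1. F_x = 14/3  [F divides DB with DF:FB = 2/3:1/3]
2. F_y = -20/3  [F divides DB with DF:FB = 2/3:1/3]
   → F = (14/3, -20/3)
3. C_x = -31/4  [C divides EB with EC:CB = 1/4:3/4]
4. C_y = 3/2  [C divides EB with EC:CB = 1/4:3/4]
   → C = (-31/4, 3/2)
5. A_x = -355147/31805  [C, F, A are collinear ∩ EA ⟂ CF]
6. A_y = 119174/31805  [C, F, A are collinear ∩ EA ⟂ CF]
   → A = (-355147/31805, 119174/31805)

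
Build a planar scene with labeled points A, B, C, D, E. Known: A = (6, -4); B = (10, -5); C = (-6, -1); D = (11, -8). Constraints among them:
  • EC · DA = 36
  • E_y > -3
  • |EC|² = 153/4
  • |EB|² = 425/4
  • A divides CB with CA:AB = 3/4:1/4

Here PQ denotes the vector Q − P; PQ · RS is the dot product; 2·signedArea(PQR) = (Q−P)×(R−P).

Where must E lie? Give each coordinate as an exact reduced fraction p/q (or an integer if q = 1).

E = (0, -5/2)

1. E_x = 0  [line 5·x + -4·y + -10 = 0 ∩ |EC|² = 153/4]
2. E_y = -5/2  [line 5·x + -4·y + -10 = 0 ∩ |EC|² = 153/4]
   → E = (0, -5/2)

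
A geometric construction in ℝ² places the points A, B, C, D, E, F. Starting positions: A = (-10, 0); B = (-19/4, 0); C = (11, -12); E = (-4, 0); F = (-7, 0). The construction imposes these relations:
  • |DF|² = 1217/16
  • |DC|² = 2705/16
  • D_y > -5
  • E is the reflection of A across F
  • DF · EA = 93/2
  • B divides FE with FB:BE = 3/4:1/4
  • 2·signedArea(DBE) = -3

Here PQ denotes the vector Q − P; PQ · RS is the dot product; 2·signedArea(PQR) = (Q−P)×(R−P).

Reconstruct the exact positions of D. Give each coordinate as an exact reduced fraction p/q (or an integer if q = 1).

D = (3/4, -4)

1. D_x = 3/4  [2·signedArea(DBE) = -3 ∩ DF · EA = 93/2]
2. D_y = -4  [2·signedArea(DBE) = -3 ∩ DF · EA = 93/2]
   → D = (3/4, -4)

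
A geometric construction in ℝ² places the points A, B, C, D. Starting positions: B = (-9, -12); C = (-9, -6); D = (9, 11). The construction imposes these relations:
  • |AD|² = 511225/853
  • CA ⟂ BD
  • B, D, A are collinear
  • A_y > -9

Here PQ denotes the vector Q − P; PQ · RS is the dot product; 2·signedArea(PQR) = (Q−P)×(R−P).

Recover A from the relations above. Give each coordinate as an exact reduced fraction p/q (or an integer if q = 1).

1. A_x = -5193/853  [B, D, A are collinear ∩ CA ⟂ BD]
2. A_y = -7062/853  [B, D, A are collinear ∩ CA ⟂ BD]
   → A = (-5193/853, -7062/853)

A = (-5193/853, -7062/853)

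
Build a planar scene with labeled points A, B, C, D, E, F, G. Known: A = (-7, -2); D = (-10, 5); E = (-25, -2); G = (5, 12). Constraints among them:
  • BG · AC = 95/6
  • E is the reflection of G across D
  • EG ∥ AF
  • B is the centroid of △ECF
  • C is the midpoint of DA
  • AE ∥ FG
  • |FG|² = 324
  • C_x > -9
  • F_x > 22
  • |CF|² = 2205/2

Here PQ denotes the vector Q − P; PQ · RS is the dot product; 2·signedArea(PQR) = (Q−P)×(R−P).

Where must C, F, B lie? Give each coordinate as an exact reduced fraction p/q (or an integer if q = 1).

B = (-7/2, 23/6)
C = (-17/2, 3/2)
F = (23, 12)

1. C_x = -17/2  [C is the midpoint of DA]
2. C_y = 3/2  [C is the midpoint of DA]
   → C = (-17/2, 3/2)
3. F_x = 23  [AE ∥ FG ∩ EG ∥ AF]
4. F_y = 12  [AE ∥ FG ∩ EG ∥ AF]
   → F = (23, 12)
5. B_x = -7/2  [B is the centroid of △ECF]
6. B_y = 23/6  [B is the centroid of △ECF]
   → B = (-7/2, 23/6)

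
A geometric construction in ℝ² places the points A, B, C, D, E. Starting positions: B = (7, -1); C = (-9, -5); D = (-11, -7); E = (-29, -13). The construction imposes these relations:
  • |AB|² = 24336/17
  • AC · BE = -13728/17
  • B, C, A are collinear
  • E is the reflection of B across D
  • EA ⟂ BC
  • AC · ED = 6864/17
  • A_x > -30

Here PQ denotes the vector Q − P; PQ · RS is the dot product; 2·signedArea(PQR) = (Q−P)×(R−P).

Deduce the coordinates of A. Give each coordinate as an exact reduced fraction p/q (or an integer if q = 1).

1. A_x = -505/17  [B, C, A are collinear ∩ EA ⟂ BC]
2. A_y = -173/17  [B, C, A are collinear ∩ EA ⟂ BC]
   → A = (-505/17, -173/17)

A = (-505/17, -173/17)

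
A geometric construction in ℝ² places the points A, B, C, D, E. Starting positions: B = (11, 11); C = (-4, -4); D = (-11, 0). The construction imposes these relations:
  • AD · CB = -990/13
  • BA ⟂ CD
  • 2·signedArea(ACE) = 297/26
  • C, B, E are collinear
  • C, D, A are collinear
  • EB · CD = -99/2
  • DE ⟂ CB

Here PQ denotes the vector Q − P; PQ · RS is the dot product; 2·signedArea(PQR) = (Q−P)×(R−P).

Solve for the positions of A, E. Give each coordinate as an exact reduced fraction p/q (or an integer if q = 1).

A = (11/13, -88/13)
E = (-11/2, -11/2)

1. A_x = 11/13  [C, D, A are collinear ∩ BA ⟂ CD]
2. A_y = -88/13  [C, D, A are collinear ∩ BA ⟂ CD]
   → A = (11/13, -88/13)
3. E_x = -11/2  [C, B, E are collinear ∩ DE ⟂ CB]
4. E_y = -11/2  [C, B, E are collinear ∩ DE ⟂ CB]
   → E = (-11/2, -11/2)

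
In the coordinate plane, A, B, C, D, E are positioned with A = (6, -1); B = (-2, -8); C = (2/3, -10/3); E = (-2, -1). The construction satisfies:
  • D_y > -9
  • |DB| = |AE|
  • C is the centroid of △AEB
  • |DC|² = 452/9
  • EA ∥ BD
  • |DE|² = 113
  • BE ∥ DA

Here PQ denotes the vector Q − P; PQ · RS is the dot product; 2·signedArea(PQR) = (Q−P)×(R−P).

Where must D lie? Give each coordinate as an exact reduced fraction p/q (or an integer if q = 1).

D = (6, -8)

1. D_x = 6  [BE ∥ DA ∩ EA ∥ BD]
2. D_y = -8  [BE ∥ DA ∩ EA ∥ BD]
   → D = (6, -8)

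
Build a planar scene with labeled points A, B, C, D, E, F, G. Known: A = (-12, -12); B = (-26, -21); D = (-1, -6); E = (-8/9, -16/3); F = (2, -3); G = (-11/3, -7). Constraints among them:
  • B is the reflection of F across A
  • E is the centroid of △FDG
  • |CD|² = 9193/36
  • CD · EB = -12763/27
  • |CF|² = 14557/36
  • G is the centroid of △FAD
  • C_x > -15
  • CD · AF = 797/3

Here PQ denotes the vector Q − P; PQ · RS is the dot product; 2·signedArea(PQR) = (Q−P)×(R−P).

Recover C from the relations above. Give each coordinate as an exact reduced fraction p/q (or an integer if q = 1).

1. C_x = -89/6  [CD · AF = 797/3 ∩ CD · EB = -12763/27]
2. C_y = -14  [CD · AF = 797/3 ∩ CD · EB = -12763/27]
   → C = (-89/6, -14)

C = (-89/6, -14)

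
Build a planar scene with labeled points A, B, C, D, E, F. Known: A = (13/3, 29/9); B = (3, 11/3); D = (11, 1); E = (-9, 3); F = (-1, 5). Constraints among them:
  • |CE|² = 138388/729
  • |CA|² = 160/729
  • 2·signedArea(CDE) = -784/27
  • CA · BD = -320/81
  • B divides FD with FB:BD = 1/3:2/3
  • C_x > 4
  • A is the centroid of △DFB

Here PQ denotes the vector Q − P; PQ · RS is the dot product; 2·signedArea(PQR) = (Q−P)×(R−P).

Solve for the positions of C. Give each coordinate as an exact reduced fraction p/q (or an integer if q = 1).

C = (43/9, 83/27)

1. C_x = 43/9  [2·signedArea(CDE) = -784/27 ∩ CA · BD = -320/81]
2. C_y = 83/27  [2·signedArea(CDE) = -784/27 ∩ CA · BD = -320/81]
   → C = (43/9, 83/27)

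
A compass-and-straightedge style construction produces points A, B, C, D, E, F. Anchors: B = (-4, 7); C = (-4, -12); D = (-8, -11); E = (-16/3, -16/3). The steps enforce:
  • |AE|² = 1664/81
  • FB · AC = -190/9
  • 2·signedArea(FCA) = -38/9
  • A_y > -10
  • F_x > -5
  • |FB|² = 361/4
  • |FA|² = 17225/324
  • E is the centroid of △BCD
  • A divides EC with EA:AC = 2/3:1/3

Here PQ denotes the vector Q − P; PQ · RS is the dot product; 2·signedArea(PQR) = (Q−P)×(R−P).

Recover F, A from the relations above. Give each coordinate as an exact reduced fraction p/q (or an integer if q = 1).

1. A_x = -40/9  [A divides EC with EA:AC = 2/3:1/3]
2. A_y = -88/9  [A divides EC with EA:AC = 2/3:1/3]
   → A = (-40/9, -88/9)
3. F_x = -4  [2·signedArea(FCA) = -38/9 ∩ FB · AC = -190/9]
4. F_y = -5/2  [2·signedArea(FCA) = -38/9 ∩ FB · AC = -190/9]
   → F = (-4, -5/2)

A = (-40/9, -88/9)
F = (-4, -5/2)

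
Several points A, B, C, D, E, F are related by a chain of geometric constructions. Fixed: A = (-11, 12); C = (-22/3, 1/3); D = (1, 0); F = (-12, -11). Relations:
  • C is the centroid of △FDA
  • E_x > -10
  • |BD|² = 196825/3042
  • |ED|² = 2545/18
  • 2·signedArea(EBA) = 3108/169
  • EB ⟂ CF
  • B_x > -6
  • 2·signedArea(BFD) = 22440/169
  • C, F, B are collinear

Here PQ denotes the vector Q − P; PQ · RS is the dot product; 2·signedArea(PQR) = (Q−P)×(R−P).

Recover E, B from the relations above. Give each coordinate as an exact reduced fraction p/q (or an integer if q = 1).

B = (-5623/1014, 4741/1014)
E = (-55/6, 37/6)

1. B_x = -5623/1014  [C, F, B are collinear ∩ 2·signedArea(BFD) = 22440/169]
2. B_y = 4741/1014  [C, F, B are collinear ∩ 2·signedArea(BFD) = 22440/169]
   → B = (-5623/1014, 4741/1014)
3. E_x = -55/6  [2·signedArea(EBA) = 3108/169 ∩ EB ⟂ CF]
4. E_y = 37/6  [2·signedArea(EBA) = 3108/169 ∩ EB ⟂ CF]
   → E = (-55/6, 37/6)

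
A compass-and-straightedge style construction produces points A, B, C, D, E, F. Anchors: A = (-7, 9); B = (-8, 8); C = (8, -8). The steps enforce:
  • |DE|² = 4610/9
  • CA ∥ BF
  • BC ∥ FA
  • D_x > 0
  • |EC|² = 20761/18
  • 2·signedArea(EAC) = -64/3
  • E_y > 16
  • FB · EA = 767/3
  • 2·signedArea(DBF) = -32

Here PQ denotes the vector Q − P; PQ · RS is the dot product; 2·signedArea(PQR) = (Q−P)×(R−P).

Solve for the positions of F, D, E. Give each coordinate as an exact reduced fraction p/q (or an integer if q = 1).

1. F_x = -23  [BC ∥ FA ∩ CA ∥ BF]
2. F_y = 25  [BC ∥ FA ∩ CA ∥ BF]
   → F = (-23, 25)
3. E_x = -91/6  [2·signedArea(EAC) = -64/3 ∩ FB · EA = 767/3]
4. E_y = 101/6  [2·signedArea(EAC) = -64/3 ∩ FB · EA = 767/3]
   → E = (-91/6, 101/6)
5. D_x = 1/2  [line -17·x + -15·y + 16 = 0 ∩ |DE|² = 4610/9]
6. D_y = 1/2  [line -17·x + -15·y + 16 = 0 ∩ |DE|² = 4610/9]
   → D = (1/2, 1/2)

D = (1/2, 1/2)
E = (-91/6, 101/6)
F = (-23, 25)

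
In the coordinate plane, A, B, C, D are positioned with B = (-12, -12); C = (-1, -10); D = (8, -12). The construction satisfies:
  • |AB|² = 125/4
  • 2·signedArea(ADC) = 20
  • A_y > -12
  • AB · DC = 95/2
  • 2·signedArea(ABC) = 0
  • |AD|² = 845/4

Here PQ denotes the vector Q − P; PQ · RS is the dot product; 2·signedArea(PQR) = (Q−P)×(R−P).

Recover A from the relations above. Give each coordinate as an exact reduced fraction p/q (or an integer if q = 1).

1. A_x = -13/2  [2·signedArea(ABC) = 0 ∩ 2·signedArea(ADC) = 20]
2. A_y = -11  [2·signedArea(ABC) = 0 ∩ 2·signedArea(ADC) = 20]
   → A = (-13/2, -11)

A = (-13/2, -11)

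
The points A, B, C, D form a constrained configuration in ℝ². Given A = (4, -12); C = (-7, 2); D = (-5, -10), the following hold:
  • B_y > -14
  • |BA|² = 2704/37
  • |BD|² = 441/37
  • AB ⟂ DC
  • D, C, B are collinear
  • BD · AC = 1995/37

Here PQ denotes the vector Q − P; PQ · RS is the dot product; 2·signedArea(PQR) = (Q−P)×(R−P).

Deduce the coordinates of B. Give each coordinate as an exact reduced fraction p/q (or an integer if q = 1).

1. B_x = -164/37  [D, C, B are collinear ∩ AB ⟂ DC]
2. B_y = -496/37  [D, C, B are collinear ∩ AB ⟂ DC]
   → B = (-164/37, -496/37)

B = (-164/37, -496/37)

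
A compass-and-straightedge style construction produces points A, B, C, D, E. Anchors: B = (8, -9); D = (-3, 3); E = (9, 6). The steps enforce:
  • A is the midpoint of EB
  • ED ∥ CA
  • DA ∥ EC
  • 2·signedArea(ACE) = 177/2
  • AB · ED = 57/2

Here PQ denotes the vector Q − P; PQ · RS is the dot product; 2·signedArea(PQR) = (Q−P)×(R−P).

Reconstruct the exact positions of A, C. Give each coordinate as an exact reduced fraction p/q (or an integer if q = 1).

1. A_x = 17/2  [A is the midpoint of EB]
2. A_y = -3/2  [A is the midpoint of EB]
   → A = (17/2, -3/2)
3. C_x = 41/2  [ED ∥ CA ∩ DA ∥ EC]
4. C_y = 3/2  [ED ∥ CA ∩ DA ∥ EC]
   → C = (41/2, 3/2)

A = (17/2, -3/2)
C = (41/2, 3/2)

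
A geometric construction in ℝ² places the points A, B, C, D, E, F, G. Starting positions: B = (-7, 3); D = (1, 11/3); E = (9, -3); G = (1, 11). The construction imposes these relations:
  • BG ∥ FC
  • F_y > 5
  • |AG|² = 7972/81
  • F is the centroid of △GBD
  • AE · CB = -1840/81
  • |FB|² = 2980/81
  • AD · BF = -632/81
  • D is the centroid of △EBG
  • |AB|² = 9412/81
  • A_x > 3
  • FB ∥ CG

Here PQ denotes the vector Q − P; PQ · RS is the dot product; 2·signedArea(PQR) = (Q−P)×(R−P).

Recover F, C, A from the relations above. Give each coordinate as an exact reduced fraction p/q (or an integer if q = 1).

1. F_x = -5/3  [F is the centroid of △GBD]
2. F_y = 53/9  [F is the centroid of △GBD]
   → F = (-5/3, 53/9)
3. C_x = 19/3  [FB ∥ CG ∩ BG ∥ FC]
4. C_y = 125/9  [FB ∥ CG ∩ BG ∥ FC]
   → C = (19/3, 125/9)
5. A_x = 11/3  [AD · BF = -632/81 ∩ AE · CB = -1840/81]
6. A_y = 13/9  [AD · BF = -632/81 ∩ AE · CB = -1840/81]
   → A = (11/3, 13/9)

A = (11/3, 13/9)
C = (19/3, 125/9)
F = (-5/3, 53/9)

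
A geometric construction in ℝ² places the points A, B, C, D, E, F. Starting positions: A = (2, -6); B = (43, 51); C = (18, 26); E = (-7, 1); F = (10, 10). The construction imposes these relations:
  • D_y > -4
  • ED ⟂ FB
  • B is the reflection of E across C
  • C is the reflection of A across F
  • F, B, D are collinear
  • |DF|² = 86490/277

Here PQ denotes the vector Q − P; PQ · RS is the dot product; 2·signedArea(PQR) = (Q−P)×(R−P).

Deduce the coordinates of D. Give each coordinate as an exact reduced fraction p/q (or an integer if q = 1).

1. D_x = -299/277  [F, B, D are collinear ∩ ED ⟂ FB]
2. D_y = -1043/277  [F, B, D are collinear ∩ ED ⟂ FB]
   → D = (-299/277, -1043/277)

D = (-299/277, -1043/277)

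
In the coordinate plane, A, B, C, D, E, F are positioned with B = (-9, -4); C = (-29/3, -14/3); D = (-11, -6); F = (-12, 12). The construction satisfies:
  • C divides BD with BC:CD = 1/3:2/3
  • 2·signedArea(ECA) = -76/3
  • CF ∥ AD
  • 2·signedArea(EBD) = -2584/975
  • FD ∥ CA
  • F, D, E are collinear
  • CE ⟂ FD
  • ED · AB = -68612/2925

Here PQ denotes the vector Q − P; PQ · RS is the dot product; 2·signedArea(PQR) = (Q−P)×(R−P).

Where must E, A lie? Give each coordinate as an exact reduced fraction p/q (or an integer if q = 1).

A = (-26/3, -68/3)
E = (-10793/975, -1542/325)

1. E_x = -10793/975  [F, D, E are collinear ∩ CE ⟂ FD]
2. E_y = -1542/325  [F, D, E are collinear ∩ CE ⟂ FD]
   → E = (-10793/975, -1542/325)
3. A_x = -26/3  [CF ∥ AD ∩ FD ∥ CA]
4. A_y = -68/3  [CF ∥ AD ∩ FD ∥ CA]
   → A = (-26/3, -68/3)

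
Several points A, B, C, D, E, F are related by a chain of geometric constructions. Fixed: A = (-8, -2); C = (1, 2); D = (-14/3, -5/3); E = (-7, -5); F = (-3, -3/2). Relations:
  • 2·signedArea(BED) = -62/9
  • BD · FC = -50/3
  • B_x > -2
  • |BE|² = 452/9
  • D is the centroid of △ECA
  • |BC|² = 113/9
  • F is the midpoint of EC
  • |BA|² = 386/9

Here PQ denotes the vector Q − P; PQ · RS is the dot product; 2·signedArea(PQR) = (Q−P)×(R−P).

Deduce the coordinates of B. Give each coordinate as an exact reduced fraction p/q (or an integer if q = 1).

B = (-5/3, -1/3)

1. B_x = -5/3  [2·signedArea(BED) = -62/9 ∩ BD · FC = -50/3]
2. B_y = -1/3  [2·signedArea(BED) = -62/9 ∩ BD · FC = -50/3]
   → B = (-5/3, -1/3)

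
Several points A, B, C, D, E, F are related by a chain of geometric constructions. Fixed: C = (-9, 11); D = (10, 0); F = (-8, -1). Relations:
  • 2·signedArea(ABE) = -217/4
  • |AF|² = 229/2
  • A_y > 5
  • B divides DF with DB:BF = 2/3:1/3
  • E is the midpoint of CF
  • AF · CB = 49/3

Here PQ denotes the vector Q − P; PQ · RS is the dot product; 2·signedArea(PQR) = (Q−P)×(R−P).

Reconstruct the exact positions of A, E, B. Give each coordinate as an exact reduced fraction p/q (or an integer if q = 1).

A = (1/2, 11/2)
B = (-2, -2/3)
E = (-17/2, 5)

1. E_x = -17/2  [E is the midpoint of CF]
2. E_y = 5  [E is the midpoint of CF]
   → E = (-17/2, 5)
3. B_x = -2  [B divides DF with DB:BF = 2/3:1/3]
4. B_y = -2/3  [B divides DF with DB:BF = 2/3:1/3]
   → B = (-2, -2/3)
5. A_x = 1/2  [AF · CB = 49/3 ∩ 2·signedArea(ABE) = -217/4]
6. A_y = 11/2  [AF · CB = 49/3 ∩ 2·signedArea(ABE) = -217/4]
   → A = (1/2, 11/2)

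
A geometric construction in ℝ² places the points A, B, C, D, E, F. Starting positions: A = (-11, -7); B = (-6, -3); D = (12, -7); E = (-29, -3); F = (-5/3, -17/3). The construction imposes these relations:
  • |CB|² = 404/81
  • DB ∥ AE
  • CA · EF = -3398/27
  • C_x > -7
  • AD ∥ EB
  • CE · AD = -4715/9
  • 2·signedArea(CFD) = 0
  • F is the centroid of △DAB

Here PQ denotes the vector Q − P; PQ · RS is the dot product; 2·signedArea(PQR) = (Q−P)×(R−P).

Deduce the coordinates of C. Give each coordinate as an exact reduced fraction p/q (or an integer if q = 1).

1. C_x = -56/9  [2·signedArea(CFD) = 0 ∩ CA · EF = -3398/27]
2. C_y = -47/9  [2·signedArea(CFD) = 0 ∩ CA · EF = -3398/27]
   → C = (-56/9, -47/9)

C = (-56/9, -47/9)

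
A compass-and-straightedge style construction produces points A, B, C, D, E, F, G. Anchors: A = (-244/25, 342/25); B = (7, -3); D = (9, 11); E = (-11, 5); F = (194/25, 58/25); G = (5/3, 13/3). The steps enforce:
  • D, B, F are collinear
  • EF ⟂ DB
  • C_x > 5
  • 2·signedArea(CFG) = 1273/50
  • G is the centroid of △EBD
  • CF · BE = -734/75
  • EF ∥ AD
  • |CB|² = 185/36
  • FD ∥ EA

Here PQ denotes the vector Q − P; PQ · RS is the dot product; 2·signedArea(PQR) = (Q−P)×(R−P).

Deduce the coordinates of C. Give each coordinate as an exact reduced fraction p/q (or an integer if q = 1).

1. C_x = 17/3  [2·signedArea(CFG) = 1273/50 ∩ CF · BE = -734/75]
2. C_y = -7/6  [2·signedArea(CFG) = 1273/50 ∩ CF · BE = -734/75]
   → C = (17/3, -7/6)

C = (17/3, -7/6)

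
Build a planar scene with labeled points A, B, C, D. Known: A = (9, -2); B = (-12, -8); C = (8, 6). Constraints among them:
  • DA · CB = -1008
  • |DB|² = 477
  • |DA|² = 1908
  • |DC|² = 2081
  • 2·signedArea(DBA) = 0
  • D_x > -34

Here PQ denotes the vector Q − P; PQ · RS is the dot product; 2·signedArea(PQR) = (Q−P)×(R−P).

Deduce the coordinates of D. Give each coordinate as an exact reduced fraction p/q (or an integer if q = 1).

D = (-33, -14)

1. D_x = -33  [2·signedArea(DBA) = 0 ∩ DA · CB = -1008]
2. D_y = -14  [2·signedArea(DBA) = 0 ∩ DA · CB = -1008]
   → D = (-33, -14)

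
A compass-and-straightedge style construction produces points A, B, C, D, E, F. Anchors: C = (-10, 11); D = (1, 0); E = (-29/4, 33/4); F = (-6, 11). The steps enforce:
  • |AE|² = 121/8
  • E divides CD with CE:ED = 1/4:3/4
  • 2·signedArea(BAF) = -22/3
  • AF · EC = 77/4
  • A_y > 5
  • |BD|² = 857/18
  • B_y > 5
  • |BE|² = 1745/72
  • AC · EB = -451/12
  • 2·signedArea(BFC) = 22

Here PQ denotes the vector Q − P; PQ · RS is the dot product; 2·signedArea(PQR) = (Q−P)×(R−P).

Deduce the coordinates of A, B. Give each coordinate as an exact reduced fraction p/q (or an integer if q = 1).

1. A_x = -9/2  [line 11/4·x + -11/4·y + 55/2 = 0 ∩ |AE|² = 121/8]
2. A_y = 11/2  [line 11/4·x + -11/4·y + 55/2 = 0 ∩ |AE|² = 121/8]
   → A = (-9/2, 11/2)
3. B_x = -19/6  [AC · EB = -451/12 ∩ 2·signedArea(BFC) = 22]
4. B_y = 11/2  [AC · EB = -451/12 ∩ 2·signedArea(BFC) = 22]
   → B = (-19/6, 11/2)

A = (-9/2, 11/2)
B = (-19/6, 11/2)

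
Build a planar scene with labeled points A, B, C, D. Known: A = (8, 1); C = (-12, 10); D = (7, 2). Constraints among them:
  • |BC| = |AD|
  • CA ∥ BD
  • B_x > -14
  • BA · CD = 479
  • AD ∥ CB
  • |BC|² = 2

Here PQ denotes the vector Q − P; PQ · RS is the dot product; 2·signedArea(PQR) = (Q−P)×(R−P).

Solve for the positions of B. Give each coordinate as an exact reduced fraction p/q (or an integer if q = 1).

1. B_x = -13  [CA ∥ BD ∩ AD ∥ CB]
2. B_y = 11  [CA ∥ BD ∩ AD ∥ CB]
   → B = (-13, 11)

B = (-13, 11)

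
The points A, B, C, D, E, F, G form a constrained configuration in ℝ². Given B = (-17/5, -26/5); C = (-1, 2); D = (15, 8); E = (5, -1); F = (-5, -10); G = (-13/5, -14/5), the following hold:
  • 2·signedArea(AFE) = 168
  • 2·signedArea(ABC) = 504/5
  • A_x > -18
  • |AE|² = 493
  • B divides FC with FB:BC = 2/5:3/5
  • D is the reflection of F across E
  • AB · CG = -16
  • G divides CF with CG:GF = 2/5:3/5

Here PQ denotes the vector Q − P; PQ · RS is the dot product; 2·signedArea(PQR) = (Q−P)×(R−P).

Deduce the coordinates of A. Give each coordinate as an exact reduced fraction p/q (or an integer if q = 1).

A = (-17, -4)

1. A_x = -17  [2·signedArea(AFE) = 168 ∩ AB · CG = -16]
2. A_y = -4  [2·signedArea(AFE) = 168 ∩ AB · CG = -16]
   → A = (-17, -4)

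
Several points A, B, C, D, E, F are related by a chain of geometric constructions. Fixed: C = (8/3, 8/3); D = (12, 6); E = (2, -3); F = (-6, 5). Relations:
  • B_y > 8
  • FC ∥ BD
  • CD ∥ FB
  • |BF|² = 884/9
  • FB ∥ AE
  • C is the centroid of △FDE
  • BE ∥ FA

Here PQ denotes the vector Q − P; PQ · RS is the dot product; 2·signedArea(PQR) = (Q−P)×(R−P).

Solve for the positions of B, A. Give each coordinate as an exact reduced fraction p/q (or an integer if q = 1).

A = (-22/3, -19/3)
B = (10/3, 25/3)

1. B_x = 10/3  [FC ∥ BD ∩ CD ∥ FB]
2. B_y = 25/3  [FC ∥ BD ∩ CD ∥ FB]
   → B = (10/3, 25/3)
3. A_x = -22/3  [FB ∥ AE ∩ BE ∥ FA]
4. A_y = -19/3  [FB ∥ AE ∩ BE ∥ FA]
   → A = (-22/3, -19/3)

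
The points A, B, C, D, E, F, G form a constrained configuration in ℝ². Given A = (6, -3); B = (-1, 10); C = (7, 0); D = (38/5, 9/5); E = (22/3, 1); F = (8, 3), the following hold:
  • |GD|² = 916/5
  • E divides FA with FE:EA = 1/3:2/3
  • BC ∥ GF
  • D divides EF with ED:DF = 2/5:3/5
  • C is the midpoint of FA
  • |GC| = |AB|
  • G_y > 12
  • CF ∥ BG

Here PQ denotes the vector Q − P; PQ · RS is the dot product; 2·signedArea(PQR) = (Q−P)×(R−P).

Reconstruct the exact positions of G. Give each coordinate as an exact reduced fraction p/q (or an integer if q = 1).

G = (0, 13)

1. G_x = 0  [BC ∥ GF ∩ CF ∥ BG]
2. G_y = 13  [BC ∥ GF ∩ CF ∥ BG]
   → G = (0, 13)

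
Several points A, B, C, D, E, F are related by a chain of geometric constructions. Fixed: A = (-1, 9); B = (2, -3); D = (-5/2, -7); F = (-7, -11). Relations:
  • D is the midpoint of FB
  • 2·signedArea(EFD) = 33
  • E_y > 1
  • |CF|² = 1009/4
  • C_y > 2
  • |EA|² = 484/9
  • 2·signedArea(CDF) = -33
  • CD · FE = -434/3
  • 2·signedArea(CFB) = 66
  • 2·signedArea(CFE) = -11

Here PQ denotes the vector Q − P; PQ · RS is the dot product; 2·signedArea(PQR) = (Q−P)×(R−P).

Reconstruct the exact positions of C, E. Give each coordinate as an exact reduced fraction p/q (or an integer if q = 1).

1. C_x = 1/2  [line -8·x + 9·y + -23 = 0 ∩ |CF|² = 1009/4]
2. C_y = 3  [line -8·x + 9·y + -23 = 0 ∩ |CF|² = 1009/4]
   → C = (1/2, 3)
3. E_x = -1  [2·signedArea(EFD) = 33 ∩ 2·signedArea(CFE) = -11]
4. E_y = 5/3  [2·signedArea(EFD) = 33 ∩ 2·signedArea(CFE) = -11]
   → E = (-1, 5/3)

C = (1/2, 3)
E = (-1, 5/3)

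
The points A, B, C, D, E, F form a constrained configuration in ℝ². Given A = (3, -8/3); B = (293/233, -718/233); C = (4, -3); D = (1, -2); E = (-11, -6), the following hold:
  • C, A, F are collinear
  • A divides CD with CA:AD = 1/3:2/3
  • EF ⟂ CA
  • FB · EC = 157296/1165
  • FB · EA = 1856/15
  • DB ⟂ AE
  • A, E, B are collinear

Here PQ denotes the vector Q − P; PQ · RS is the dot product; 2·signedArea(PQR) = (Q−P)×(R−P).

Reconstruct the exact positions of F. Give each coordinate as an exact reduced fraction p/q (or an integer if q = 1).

F = (-43/5, 6/5)

1. F_x = -43/5  [C, A, F are collinear ∩ EF ⟂ CA]
2. F_y = 6/5  [C, A, F are collinear ∩ EF ⟂ CA]
   → F = (-43/5, 6/5)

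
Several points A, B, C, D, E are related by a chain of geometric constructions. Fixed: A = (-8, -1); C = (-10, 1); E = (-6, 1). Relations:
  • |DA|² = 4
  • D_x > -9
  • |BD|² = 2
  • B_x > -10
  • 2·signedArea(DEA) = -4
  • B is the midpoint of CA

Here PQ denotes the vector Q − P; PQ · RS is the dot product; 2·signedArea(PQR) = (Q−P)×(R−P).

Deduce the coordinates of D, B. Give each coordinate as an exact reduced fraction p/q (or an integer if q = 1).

1. D_x = -8  [line 2·x + -2·y + 18 = 0 ∩ |DA|² = 4]
2. D_y = 1  [line 2·x + -2·y + 18 = 0 ∩ |DA|² = 4]
   → D = (-8, 1)
3. B_x = -9  [B is the midpoint of CA]
4. B_y = 0  [B is the midpoint of CA]
   → B = (-9, 0)

B = (-9, 0)
D = (-8, 1)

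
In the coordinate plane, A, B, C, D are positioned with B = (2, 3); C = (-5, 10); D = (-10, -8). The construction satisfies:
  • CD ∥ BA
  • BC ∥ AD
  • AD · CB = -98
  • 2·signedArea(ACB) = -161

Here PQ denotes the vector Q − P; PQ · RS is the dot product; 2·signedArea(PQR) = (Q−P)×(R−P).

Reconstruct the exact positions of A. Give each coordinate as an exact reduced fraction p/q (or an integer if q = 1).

A = (-3, -15)

1. A_x = -3  [BC ∥ AD ∩ CD ∥ BA]
2. A_y = -15  [BC ∥ AD ∩ CD ∥ BA]
   → A = (-3, -15)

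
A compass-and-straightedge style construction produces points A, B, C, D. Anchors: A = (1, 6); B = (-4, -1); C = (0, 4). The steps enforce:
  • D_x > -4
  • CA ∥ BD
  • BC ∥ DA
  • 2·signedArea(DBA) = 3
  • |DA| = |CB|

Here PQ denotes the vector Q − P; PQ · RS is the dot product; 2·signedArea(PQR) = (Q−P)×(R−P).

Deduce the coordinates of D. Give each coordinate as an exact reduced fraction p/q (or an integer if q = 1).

1. D_x = -3  [BC ∥ DA ∩ CA ∥ BD]
2. D_y = 1  [BC ∥ DA ∩ CA ∥ BD]
   → D = (-3, 1)

D = (-3, 1)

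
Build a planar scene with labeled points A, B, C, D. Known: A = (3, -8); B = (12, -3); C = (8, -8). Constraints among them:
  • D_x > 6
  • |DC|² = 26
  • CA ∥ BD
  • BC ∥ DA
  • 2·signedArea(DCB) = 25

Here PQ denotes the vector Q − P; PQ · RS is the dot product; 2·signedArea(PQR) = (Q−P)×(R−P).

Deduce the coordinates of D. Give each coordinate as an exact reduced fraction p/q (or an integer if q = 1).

1. D_x = 7  [BC ∥ DA ∩ CA ∥ BD]
2. D_y = -3  [BC ∥ DA ∩ CA ∥ BD]
   → D = (7, -3)

D = (7, -3)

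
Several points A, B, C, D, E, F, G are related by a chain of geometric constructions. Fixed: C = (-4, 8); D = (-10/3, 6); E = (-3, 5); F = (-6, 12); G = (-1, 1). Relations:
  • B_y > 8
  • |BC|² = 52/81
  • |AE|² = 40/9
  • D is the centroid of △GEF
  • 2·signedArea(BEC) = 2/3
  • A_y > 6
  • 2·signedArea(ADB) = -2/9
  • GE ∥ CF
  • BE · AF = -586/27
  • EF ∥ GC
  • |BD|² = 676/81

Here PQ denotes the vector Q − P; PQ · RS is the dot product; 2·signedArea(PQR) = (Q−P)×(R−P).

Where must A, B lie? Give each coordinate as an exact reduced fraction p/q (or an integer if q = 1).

1. B_x = -40/9  [line -3·x + -1·y + -14/3 = 0 ∩ |BC|² = 52/81]
2. B_y = 26/3  [line -3·x + -1·y + -14/3 = 0 ∩ |BC|² = 52/81]
   → B = (-40/9, 26/3)
3. A_x = -11/3  [2·signedArea(ADB) = -2/9 ∩ BE · AF = -586/27]
4. A_y = 7  [2·signedArea(ADB) = -2/9 ∩ BE · AF = -586/27]
   → A = (-11/3, 7)

A = (-11/3, 7)
B = (-40/9, 26/3)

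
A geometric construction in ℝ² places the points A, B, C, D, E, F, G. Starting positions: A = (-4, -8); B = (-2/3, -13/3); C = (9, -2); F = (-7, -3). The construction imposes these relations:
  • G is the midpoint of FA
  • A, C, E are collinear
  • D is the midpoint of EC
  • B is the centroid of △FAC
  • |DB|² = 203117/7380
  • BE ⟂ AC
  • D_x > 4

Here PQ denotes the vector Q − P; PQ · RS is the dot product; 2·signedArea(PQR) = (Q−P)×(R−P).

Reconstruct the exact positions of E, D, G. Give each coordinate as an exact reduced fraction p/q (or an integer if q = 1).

1. E_x = 88/615  [A, C, E are collinear ∩ BE ⟂ AC]
2. E_y = -1248/205  [A, C, E are collinear ∩ BE ⟂ AC]
   → E = (88/615, -1248/205)
3. D_x = 5623/1230  [D is the midpoint of EC]
4. D_y = -829/205  [D is the midpoint of EC]
   → D = (5623/1230, -829/205)
5. G_x = -11/2  [G is the midpoint of FA]
6. G_y = -11/2  [G is the midpoint of FA]
   → G = (-11/2, -11/2)

D = (5623/1230, -829/205)
E = (88/615, -1248/205)
G = (-11/2, -11/2)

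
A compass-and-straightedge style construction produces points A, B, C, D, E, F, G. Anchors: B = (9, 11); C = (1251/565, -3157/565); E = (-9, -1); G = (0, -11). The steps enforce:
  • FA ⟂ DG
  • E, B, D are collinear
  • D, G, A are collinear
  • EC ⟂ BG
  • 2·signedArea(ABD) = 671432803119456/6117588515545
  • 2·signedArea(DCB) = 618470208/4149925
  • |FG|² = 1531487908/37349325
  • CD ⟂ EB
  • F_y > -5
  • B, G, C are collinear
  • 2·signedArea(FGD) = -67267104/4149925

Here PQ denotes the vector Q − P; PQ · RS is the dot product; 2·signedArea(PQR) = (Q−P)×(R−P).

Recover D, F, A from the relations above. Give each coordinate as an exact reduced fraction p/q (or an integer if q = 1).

A = (-9124337135382/6117588515545, -89536950581509/18352765546635)
D = (-24633/7345, 20303/7345)
F = (-558/1469, -101533/22035)

1. D_x = -24633/7345  [E, B, D are collinear ∩ CD ⟂ EB]
2. D_y = 20303/7345  [E, B, D are collinear ∩ CD ⟂ EB]
   → D = (-24633/7345, 20303/7345)
3. F_x = -558/1469  [line -101098/7345·x + -24633/7345·y + -85826991/4149925 = 0 ∩ |FG|² = 1531487908/37349325]
4. F_y = -101533/22035  [line -101098/7345·x + -24633/7345·y + -85826991/4149925 = 0 ∩ |FG|² = 1531487908/37349325]
   → F = (-558/1469, -101533/22035)
5. A_x = -9124337135382/6117588515545  [D, G, A are collinear ∩ FA ⟂ DG]
6. A_y = -89536950581509/18352765546635  [D, G, A are collinear ∩ FA ⟂ DG]
   → A = (-9124337135382/6117588515545, -89536950581509/18352765546635)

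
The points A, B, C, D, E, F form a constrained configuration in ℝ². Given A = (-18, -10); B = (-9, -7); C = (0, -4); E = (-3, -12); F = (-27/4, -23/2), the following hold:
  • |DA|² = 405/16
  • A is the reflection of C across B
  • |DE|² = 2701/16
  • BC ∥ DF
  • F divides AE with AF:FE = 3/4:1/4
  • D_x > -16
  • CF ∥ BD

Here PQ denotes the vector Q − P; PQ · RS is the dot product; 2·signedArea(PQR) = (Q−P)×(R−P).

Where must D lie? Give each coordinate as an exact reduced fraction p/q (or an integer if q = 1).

D = (-63/4, -29/2)

1. D_x = -63/4  [BC ∥ DF ∩ CF ∥ BD]
2. D_y = -29/2  [BC ∥ DF ∩ CF ∥ BD]
   → D = (-63/4, -29/2)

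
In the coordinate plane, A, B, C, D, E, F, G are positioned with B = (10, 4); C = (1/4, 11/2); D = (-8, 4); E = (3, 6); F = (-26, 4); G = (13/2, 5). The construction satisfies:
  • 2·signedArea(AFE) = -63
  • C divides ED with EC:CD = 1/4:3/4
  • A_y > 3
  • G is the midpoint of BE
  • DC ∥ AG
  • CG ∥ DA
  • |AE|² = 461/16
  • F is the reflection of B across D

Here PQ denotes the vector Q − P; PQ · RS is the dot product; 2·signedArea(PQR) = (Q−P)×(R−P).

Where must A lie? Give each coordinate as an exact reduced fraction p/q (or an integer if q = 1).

A = (-7/4, 7/2)

1. A_x = -7/4  [DC ∥ AG ∩ CG ∥ DA]
2. A_y = 7/2  [DC ∥ AG ∩ CG ∥ DA]
   → A = (-7/4, 7/2)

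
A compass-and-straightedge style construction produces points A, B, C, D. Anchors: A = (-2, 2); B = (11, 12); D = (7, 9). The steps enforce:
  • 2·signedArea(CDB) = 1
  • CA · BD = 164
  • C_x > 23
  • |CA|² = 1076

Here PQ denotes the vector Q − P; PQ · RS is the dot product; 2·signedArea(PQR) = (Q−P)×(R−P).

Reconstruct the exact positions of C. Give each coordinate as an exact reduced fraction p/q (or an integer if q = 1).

1. C_x = 24  [CA · BD = 164 ∩ 2·signedArea(CDB) = 1]
2. C_y = 22  [CA · BD = 164 ∩ 2·signedArea(CDB) = 1]
   → C = (24, 22)

C = (24, 22)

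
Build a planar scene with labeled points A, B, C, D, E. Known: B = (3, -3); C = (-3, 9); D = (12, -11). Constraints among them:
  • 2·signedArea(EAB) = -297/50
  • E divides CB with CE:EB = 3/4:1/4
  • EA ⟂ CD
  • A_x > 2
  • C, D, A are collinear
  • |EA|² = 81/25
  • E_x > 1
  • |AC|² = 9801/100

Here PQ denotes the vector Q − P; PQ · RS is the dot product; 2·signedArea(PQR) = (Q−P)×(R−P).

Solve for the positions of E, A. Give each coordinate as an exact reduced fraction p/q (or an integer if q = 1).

A = (147/50, 27/25)
E = (3/2, 0)

1. E_x = 3/2  [E divides CB with CE:EB = 3/4:1/4]
2. E_y = 0  [E divides CB with CE:EB = 3/4:1/4]
   → E = (3/2, 0)
3. A_x = 147/50  [C, D, A are collinear ∩ EA ⟂ CD]
4. A_y = 27/25  [C, D, A are collinear ∩ EA ⟂ CD]
   → A = (147/50, 27/25)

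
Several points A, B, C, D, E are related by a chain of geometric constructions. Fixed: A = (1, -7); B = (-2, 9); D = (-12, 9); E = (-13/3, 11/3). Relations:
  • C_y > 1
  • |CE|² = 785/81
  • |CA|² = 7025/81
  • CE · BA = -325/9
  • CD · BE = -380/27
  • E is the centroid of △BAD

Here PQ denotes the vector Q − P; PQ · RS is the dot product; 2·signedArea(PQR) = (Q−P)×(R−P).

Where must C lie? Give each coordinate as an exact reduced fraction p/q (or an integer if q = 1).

C = (-16/9, 17/9)

1. C_x = -16/9  [CE · BA = -325/9 ∩ CD · BE = -380/27]
2. C_y = 17/9  [CE · BA = -325/9 ∩ CD · BE = -380/27]
   → C = (-16/9, 17/9)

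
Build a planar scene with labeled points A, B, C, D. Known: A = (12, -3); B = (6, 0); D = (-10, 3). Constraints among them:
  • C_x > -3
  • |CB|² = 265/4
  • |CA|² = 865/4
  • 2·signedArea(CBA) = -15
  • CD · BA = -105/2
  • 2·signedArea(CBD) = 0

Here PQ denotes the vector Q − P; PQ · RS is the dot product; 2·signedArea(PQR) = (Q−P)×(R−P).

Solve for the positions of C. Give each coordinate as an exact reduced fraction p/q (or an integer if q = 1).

1. C_x = -2  [2·signedArea(CBD) = 0 ∩ CD · BA = -105/2]
2. C_y = 3/2  [2·signedArea(CBD) = 0 ∩ CD · BA = -105/2]
   → C = (-2, 3/2)

C = (-2, 3/2)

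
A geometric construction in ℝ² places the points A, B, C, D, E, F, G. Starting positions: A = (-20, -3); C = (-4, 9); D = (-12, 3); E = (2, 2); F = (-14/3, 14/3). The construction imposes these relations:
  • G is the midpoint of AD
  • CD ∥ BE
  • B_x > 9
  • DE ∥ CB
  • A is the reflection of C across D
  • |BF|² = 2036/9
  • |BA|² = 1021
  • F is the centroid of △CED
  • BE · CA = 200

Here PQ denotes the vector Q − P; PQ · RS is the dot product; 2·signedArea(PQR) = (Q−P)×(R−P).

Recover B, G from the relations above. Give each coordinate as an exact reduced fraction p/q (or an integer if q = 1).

B = (10, 8)
G = (-16, 0)

1. B_x = 10  [CD ∥ BE ∩ DE ∥ CB]
2. B_y = 8  [CD ∥ BE ∩ DE ∥ CB]
   → B = (10, 8)
3. G_x = -16  [G is the midpoint of AD]
4. G_y = 0  [G is the midpoint of AD]
   → G = (-16, 0)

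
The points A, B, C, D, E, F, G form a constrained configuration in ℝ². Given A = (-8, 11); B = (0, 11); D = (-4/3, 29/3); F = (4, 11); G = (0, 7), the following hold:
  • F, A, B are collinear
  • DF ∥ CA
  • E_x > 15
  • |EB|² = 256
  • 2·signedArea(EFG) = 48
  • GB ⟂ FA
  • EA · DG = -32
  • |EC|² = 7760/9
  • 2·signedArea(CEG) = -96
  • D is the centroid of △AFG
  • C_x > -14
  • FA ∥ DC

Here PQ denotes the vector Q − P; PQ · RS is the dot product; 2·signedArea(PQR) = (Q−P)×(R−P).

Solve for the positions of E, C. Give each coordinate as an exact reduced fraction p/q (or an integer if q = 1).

C = (-40/3, 29/3)
E = (16, 11)

1. E_x = 16  [2·signedArea(EFG) = 48 ∩ EA · DG = -32]
2. E_y = 11  [2·signedArea(EFG) = 48 ∩ EA · DG = -32]
   → E = (16, 11)
3. C_x = -40/3  [DF ∥ CA ∩ FA ∥ DC]
4. C_y = 29/3  [DF ∥ CA ∩ FA ∥ DC]
   → C = (-40/3, 29/3)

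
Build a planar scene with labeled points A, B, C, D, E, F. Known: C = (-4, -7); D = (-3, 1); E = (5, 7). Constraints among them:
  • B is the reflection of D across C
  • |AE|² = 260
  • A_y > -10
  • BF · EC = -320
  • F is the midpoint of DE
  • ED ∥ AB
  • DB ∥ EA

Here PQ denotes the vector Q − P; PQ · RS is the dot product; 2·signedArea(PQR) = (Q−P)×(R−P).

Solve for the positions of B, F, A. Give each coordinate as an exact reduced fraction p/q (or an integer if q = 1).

A = (3, -9)
B = (-5, -15)
F = (1, 4)

1. B_x = -5  [B is the reflection of D across C]
2. B_y = -15  [B is the reflection of D across C]
   → B = (-5, -15)
3. F_x = 1  [F is the midpoint of DE]
4. F_y = 4  [F is the midpoint of DE]
   → F = (1, 4)
5. A_x = 3  [ED ∥ AB ∩ DB ∥ EA]
6. A_y = -9  [ED ∥ AB ∩ DB ∥ EA]
   → A = (3, -9)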